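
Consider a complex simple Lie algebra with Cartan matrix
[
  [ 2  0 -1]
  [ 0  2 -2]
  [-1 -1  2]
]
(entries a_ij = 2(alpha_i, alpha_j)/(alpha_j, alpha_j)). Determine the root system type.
The matrix has rank 3 with 2's on the diagonal. Reading the off-diagonal entries as Dynkin edges (a single edge where a_ij = a_ji = -1; a double or triple edge where a_ij * a_ji = 2 or 3), the diagram is a chain of 3 nodes with a double edge at one end; the terminal node there is the unique long simple root (C_3). One simple-root ordering that puts it in standard form is (alpha_1, alpha_3, alpha_2). So the algebra is type C_3, i.e. sp(6).

C3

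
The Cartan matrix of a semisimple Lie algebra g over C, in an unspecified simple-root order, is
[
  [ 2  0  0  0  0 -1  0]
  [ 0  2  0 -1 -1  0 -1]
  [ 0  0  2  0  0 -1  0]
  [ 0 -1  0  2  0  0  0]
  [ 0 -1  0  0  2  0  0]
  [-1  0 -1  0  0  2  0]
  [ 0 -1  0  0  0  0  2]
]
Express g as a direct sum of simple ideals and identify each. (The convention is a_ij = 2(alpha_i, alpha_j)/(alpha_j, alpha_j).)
The diagram associated to this matrix has two connected components: the simple roots {alpha_1, alpha_3, alpha_6} form a chain of 3 nodes with single edges (A_3), and {alpha_2, alpha_4, alpha_5, alpha_7} form a chain of 2 nodes with a fork of two nodes at one end (D_4). A semisimple Lie algebra decomposes uniquely as the direct sum of simple ideals, one per connected component of its Dynkin diagram, so g ≅ A_3 ⊕ D_4 (dimension 15 + 28 = 43).

A_3 + D_4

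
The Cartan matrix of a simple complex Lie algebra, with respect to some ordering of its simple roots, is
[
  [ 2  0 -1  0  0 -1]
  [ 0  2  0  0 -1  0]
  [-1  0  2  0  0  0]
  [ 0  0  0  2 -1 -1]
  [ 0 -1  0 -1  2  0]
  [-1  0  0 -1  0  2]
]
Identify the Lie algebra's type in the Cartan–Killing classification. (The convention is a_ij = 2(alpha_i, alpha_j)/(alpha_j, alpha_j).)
The matrix has rank 6 with 2's on the diagonal. Reading the off-diagonal entries as Dynkin edges (a single edge where a_ij = a_ji = -1; a double or triple edge where a_ij * a_ji = 2 or 3), the diagram is a chain of 6 nodes with single edges (A_6). One simple-root ordering that puts it in standard form is (alpha_3, alpha_1, alpha_6, alpha_4, alpha_5, alpha_2). So the algebra is type A_6, i.e. sl(7).

type A_6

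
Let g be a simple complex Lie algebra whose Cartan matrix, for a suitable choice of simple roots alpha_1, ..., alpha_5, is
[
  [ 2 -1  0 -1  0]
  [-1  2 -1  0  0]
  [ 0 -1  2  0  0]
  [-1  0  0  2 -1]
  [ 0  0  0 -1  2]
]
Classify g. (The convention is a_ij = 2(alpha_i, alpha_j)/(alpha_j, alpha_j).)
A_5 (sl(6))

The matrix has rank 5 with 2's on the diagonal. Reading the off-diagonal entries as Dynkin edges (a single edge where a_ij = a_ji = -1; a double or triple edge where a_ij * a_ji = 2 or 3), the diagram is a chain of 5 nodes with single edges (A_5). One simple-root ordering that puts it in standard form is (alpha_5, alpha_4, alpha_1, alpha_2, alpha_3). So the algebra is type A_5, i.e. sl(6).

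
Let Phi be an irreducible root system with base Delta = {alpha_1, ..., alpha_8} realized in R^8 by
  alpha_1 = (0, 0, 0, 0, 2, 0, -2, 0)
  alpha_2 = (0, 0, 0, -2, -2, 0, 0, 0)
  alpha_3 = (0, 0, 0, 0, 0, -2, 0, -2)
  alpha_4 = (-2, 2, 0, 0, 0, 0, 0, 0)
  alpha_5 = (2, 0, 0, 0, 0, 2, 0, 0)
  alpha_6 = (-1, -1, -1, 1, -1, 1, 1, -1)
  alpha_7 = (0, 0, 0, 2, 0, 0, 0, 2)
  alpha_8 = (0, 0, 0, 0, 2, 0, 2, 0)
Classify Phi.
E8

Compute the Cartan integers a_ij = 2(alpha_i, alpha_j)/(alpha_j, alpha_j); the resulting 8x8 Cartan matrix is
[[2, -1, 0, 0, 0, -1, 0, 0], [-1, 2, 0, 0, 0, 0, -1, -1], [0, 0, 2, 0, -1, 0, -1, 0], [0, 0, 0, 2, -1, 0, 0, 0], [0, 0, -1, -1, 2, 0, 0, 0], [-1, 0, 0, 0, 0, 2, 0, 0], [0, -1, -1, 0, 0, 0, 2, 0], [0, -1, 0, 0, 0, 0, 0, 2]].
All simple roots have the same length, so the diagram is simply laced. The associated Dynkin diagram is a chain of 7 nodes with one extra node attached to the third node from one end (E_8), so the type is E_8.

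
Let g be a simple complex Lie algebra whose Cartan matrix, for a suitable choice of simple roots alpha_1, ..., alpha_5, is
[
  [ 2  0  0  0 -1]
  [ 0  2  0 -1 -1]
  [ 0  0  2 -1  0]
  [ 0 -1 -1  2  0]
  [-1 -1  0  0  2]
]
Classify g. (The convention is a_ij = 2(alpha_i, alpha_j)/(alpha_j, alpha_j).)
The matrix has rank 5 with 2's on the diagonal. Reading the off-diagonal entries as Dynkin edges (a single edge where a_ij = a_ji = -1; a double or triple edge where a_ij * a_ji = 2 or 3), the diagram is a chain of 5 nodes with single edges (A_5). One simple-root ordering that puts it in standard form is (alpha_1, alpha_5, alpha_2, alpha_4, alpha_3). So the algebra is type A_5, i.e. sl(6).

A5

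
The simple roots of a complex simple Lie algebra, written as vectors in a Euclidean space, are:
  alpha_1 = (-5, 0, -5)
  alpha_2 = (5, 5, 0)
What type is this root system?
A2

Compute the Cartan integers a_ij = 2(alpha_i, alpha_j)/(alpha_j, alpha_j); the resulting 2x2 Cartan matrix is
[[2, -1], [-1, 2]].
All simple roots have the same length, so the diagram is simply laced. The associated Dynkin diagram is a chain of 2 nodes with single edges (A_2), so the type is A_2 (the algebra sl(3)).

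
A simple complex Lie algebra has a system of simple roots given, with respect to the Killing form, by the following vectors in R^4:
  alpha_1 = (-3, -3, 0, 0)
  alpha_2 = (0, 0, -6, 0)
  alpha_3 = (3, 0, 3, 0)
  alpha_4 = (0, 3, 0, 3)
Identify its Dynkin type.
Compute the Cartan integers a_ij = 2(alpha_i, alpha_j)/(alpha_j, alpha_j); the resulting 4x4 Cartan matrix is
[[2, 0, -1, -1], [0, 2, -2, 0], [-1, -1, 2, 0], [-1, 0, 0, 2]].
The roots have two lengths (squared-length ratio 2:1); the short ones are alpha_{1,3,4}. The associated Dynkin diagram is a chain of 4 nodes with a double edge at one end; the terminal node there is the unique long simple root (C_4), so the type is C_4 (the algebra sp(8)).

type C_4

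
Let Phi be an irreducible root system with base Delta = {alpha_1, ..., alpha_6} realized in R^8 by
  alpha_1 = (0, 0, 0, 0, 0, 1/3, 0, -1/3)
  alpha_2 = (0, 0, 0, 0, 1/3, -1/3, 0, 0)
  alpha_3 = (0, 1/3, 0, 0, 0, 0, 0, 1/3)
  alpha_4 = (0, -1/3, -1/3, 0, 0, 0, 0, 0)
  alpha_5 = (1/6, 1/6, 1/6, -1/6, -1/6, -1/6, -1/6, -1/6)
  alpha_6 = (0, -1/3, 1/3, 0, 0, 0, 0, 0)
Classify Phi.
Compute the Cartan integers a_ij = 2(alpha_i, alpha_j)/(alpha_j, alpha_j); the resulting 6x6 Cartan matrix is
[[2, -1, -1, 0, 0, 0], [-1, 2, 0, 0, 0, 0], [-1, 0, 2, -1, 0, -1], [0, 0, -1, 2, -1, 0], [0, 0, 0, -1, 2, 0], [0, 0, -1, 0, 0, 2]].
All simple roots have the same length, so the diagram is simply laced. The associated Dynkin diagram is a chain of 5 nodes with one extra node attached to the third node from one end (E_6), so the type is E_6.

E_6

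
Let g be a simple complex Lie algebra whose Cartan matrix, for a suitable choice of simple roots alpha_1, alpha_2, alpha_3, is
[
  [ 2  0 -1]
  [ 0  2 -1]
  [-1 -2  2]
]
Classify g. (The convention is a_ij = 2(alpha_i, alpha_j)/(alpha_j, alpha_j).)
B_3 (so(7))

The matrix has rank 3 with 2's on the diagonal. Reading the off-diagonal entries as Dynkin edges (a single edge where a_ij = a_ji = -1; a double or triple edge where a_ij * a_ji = 2 or 3), the diagram is a chain of 3 nodes with a double edge at one end; the terminal node there is the unique short simple root (B_3). One simple-root ordering that puts it in standard form is (alpha_1, alpha_3, alpha_2). So the algebra is type B_3, i.e. so(7).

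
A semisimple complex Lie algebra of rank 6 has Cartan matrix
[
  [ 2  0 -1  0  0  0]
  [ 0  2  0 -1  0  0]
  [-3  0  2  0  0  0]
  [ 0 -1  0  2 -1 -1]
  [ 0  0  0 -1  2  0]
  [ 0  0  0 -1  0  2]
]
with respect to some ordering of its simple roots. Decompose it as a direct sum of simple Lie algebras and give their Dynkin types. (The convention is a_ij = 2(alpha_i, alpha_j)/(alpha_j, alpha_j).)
The diagram associated to this matrix has two connected components: the simple roots {alpha_2, alpha_4, alpha_5, alpha_6} form a chain of 2 nodes with a fork of two nodes at one end (D_4), and {alpha_1, alpha_3} form two nodes joined by a triple edge (G_2). A semisimple Lie algebra decomposes uniquely as the direct sum of simple ideals, one per connected component of its Dynkin diagram, so g ≅ D_4 ⊕ G_2 (dimension 28 + 14 = 42).

D_4 (so(8)) + G_2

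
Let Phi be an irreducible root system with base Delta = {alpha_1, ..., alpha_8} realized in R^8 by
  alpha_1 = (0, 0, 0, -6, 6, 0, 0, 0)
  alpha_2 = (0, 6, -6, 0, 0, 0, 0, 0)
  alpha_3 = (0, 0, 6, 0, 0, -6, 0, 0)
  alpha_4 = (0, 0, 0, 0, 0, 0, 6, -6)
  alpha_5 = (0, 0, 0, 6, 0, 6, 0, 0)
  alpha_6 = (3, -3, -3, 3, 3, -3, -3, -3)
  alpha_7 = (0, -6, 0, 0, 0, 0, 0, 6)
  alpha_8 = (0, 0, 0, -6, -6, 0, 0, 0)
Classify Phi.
Compute the Cartan integers a_ij = 2(alpha_i, alpha_j)/(alpha_j, alpha_j); the resulting 8x8 Cartan matrix is
[[2, 0, 0, 0, -1, 0, 0, 0], [0, 2, -1, 0, 0, 0, -1, 0], [0, -1, 2, 0, -1, 0, 0, 0], [0, 0, 0, 2, 0, 0, -1, 0], [-1, 0, -1, 0, 2, 0, 0, -1], [0, 0, 0, 0, 0, 2, 0, -1], [0, -1, 0, -1, 0, 0, 2, 0], [0, 0, 0, 0, -1, -1, 0, 2]].
All simple roots have the same length, so the diagram is simply laced. The associated Dynkin diagram is a chain of 7 nodes with one extra node attached to the third node from one end (E_8), so the type is E_8.

E8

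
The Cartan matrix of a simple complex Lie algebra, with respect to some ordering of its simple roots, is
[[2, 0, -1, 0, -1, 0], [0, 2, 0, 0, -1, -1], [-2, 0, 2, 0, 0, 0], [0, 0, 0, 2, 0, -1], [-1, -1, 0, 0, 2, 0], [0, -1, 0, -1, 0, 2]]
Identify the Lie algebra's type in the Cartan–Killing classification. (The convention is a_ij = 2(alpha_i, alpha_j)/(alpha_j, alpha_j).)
C_6 (sp(12))

The matrix has rank 6 with 2's on the diagonal. Reading the off-diagonal entries as Dynkin edges (a single edge where a_ij = a_ji = -1; a double or triple edge where a_ij * a_ji = 2 or 3), the diagram is a chain of 6 nodes with a double edge at one end; the terminal node there is the unique long simple root (C_6). One simple-root ordering that puts it in standard form is (alpha_4, alpha_6, alpha_2, alpha_5, alpha_1, alpha_3). So the algebra is type C_6, i.e. sp(12).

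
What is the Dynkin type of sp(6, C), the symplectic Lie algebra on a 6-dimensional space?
This is sp(6), which has dimension 6(6+1)/2 = 21 and rank 6/2 = 3. In the classification of classical Lie algebras, the symplectic algebra sp(2n) has type C_n; here n = 3, so the Dynkin diagram is a chain of 3 nodes with a double edge at one end; the terminal node there is the unique long simple root (C_3). Hence the type is C_3.

C_3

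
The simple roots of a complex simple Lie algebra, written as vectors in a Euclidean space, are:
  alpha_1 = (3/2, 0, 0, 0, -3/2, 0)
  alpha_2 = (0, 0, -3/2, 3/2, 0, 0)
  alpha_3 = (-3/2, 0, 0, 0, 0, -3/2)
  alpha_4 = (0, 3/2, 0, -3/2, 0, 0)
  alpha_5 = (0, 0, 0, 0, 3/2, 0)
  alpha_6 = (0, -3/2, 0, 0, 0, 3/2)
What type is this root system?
type B_6

Compute the Cartan integers a_ij = 2(alpha_i, alpha_j)/(alpha_j, alpha_j); the resulting 6x6 Cartan matrix is
[[2, 0, -1, 0, -2, 0], [0, 2, 0, -1, 0, 0], [-1, 0, 2, 0, 0, -1], [0, -1, 0, 2, 0, -1], [-1, 0, 0, 0, 2, 0], [0, 0, -1, -1, 0, 2]].
The roots have two lengths (squared-length ratio 2:1); the short ones are alpha_{5}. The associated Dynkin diagram is a chain of 6 nodes with a double edge at one end; the terminal node there is the unique short simple root (B_6), so the type is B_6 (the algebra so(13)).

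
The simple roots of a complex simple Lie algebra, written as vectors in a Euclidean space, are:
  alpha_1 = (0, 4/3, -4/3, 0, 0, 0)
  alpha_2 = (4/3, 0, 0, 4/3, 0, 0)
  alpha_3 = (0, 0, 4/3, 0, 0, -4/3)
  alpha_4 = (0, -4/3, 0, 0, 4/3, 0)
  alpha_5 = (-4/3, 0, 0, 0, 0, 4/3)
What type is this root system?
type A_5

Compute the Cartan integers a_ij = 2(alpha_i, alpha_j)/(alpha_j, alpha_j); the resulting 5x5 Cartan matrix is
[[2, 0, -1, -1, 0], [0, 2, 0, 0, -1], [-1, 0, 2, 0, -1], [-1, 0, 0, 2, 0], [0, -1, -1, 0, 2]].
All simple roots have the same length, so the diagram is simply laced. The associated Dynkin diagram is a chain of 5 nodes with single edges (A_5), so the type is A_5 (the algebra sl(6)).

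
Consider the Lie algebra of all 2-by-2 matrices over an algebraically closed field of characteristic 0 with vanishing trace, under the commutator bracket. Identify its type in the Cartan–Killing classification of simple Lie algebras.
This is sl(2), which has dimension 2^2 - 1 = 3 and rank 2 - 1 = 1 (a Cartan subalgebra is the diagonal traceless matrices). In the classification of classical Lie algebras, the special linear algebra sl(n+1) has type A_n; here n = 1, so the Dynkin diagram is a chain of 1 nodes with single edges (A_1). Hence the type is A_1.

type A_1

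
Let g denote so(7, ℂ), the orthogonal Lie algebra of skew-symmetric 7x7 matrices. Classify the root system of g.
B_3 (so(7))

This is so(7) with 7 odd, which has dimension 7(7-1)/2 = 21 and rank (7-1)/2 = 3. In the classification of classical Lie algebras, the orthogonal algebra so(2n+1) in an odd number of variables has type B_n; here n = 3, so the Dynkin diagram is a chain of 3 nodes with a double edge at one end; the terminal node there is the unique short simple root (B_3). Hence the type is B_3.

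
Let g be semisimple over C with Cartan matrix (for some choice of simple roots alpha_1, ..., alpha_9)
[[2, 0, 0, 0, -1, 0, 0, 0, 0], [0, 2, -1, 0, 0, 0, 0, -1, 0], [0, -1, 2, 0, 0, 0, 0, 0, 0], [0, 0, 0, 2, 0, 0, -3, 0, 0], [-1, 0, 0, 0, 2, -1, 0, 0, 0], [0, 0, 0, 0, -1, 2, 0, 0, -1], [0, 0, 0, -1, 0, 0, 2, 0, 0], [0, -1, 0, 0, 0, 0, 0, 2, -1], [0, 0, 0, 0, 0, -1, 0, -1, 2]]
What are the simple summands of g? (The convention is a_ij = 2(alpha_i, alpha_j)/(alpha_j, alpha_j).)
The diagram associated to this matrix has two connected components: the simple roots {alpha_1, alpha_2, alpha_3, alpha_5, alpha_6, alpha_8, alpha_9} form a chain of 7 nodes with single edges (A_7), and {alpha_4, alpha_7} form two nodes joined by a triple edge (G_2). A semisimple Lie algebra decomposes uniquely as the direct sum of simple ideals, one per connected component of its Dynkin diagram, so g ≅ A_7 ⊕ G_2 (dimension 63 + 14 = 77).

A_7 (sl(8)) ⊕ G_2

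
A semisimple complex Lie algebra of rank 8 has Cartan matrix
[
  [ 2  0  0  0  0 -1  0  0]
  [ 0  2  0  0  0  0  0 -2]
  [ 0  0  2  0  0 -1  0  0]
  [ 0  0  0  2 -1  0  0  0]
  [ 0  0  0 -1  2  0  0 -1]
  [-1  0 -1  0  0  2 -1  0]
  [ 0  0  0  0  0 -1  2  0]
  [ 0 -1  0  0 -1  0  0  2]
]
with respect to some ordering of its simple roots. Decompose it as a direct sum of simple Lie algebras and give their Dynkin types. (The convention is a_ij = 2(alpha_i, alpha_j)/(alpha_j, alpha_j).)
The diagram associated to this matrix has two connected components: the simple roots {alpha_2, alpha_4, alpha_5, alpha_8} form a chain of 4 nodes with a double edge at one end; the terminal node there is the unique long simple root (C_4), and {alpha_1, alpha_3, alpha_6, alpha_7} form a chain of 2 nodes with a fork of two nodes at one end (D_4). A semisimple Lie algebra decomposes uniquely as the direct sum of simple ideals, one per connected component of its Dynkin diagram, so g ≅ C_4 ⊕ D_4 (dimension 36 + 28 = 64).

C4 ⊕ D4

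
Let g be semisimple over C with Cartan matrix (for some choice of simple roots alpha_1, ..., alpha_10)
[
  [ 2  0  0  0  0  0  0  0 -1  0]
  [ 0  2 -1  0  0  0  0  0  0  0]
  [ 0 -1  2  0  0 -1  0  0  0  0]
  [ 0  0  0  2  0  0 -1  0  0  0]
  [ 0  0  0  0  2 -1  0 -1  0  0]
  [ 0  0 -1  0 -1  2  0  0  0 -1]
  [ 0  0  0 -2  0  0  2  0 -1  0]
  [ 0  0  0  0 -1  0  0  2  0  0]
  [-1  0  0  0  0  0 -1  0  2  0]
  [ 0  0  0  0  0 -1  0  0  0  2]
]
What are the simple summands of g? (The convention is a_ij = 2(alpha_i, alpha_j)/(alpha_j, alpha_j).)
The diagram associated to this matrix has two connected components: the simple roots {alpha_1, alpha_4, alpha_7, alpha_9} form a chain of 4 nodes with a double edge at one end; the terminal node there is the unique short simple root (B_4), and {alpha_2, alpha_3, alpha_5, alpha_6, alpha_8, alpha_10} form a chain of 5 nodes with one extra node attached to the third node from one end (E_6). A semisimple Lie algebra decomposes uniquely as the direct sum of simple ideals, one per connected component of its Dynkin diagram, so g ≅ B_4 ⊕ E_6 (dimension 36 + 78 = 114).

type B_4 + type E_6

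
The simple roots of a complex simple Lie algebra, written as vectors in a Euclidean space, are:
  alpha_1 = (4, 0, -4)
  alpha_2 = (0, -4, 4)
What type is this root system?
Compute the Cartan integers a_ij = 2(alpha_i, alpha_j)/(alpha_j, alpha_j); the resulting 2x2 Cartan matrix is
[[2, -1], [-1, 2]].
All simple roots have the same length, so the diagram is simply laced. The associated Dynkin diagram is a chain of 2 nodes with single edges (A_2), so the type is A_2 (the algebra sl(3)).

A2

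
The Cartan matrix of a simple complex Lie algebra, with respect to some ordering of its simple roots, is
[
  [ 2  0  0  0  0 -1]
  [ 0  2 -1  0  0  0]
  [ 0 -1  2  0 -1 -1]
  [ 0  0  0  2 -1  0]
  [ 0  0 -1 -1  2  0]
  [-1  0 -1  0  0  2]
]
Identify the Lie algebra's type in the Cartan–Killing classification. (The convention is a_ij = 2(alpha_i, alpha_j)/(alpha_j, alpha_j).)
E_6

The matrix has rank 6 with 2's on the diagonal. Reading the off-diagonal entries as Dynkin edges (a single edge where a_ij = a_ji = -1; a double or triple edge where a_ij * a_ji = 2 or 3), the diagram is a chain of 5 nodes with one extra node attached to the third node from one end (E_6). One simple-root ordering that puts it in standard form is (alpha_4, alpha_2, alpha_5, alpha_3, alpha_6, alpha_1). So the algebra is type E_6.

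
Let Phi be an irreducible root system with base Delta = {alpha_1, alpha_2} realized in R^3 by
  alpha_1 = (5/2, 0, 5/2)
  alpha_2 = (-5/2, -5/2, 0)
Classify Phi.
Compute the Cartan integers a_ij = 2(alpha_i, alpha_j)/(alpha_j, alpha_j); the resulting 2x2 Cartan matrix is
[[2, -1], [-1, 2]].
All simple roots have the same length, so the diagram is simply laced. The associated Dynkin diagram is a chain of 2 nodes with single edges (A_2), so the type is A_2 (the algebra sl(3)).

type A_2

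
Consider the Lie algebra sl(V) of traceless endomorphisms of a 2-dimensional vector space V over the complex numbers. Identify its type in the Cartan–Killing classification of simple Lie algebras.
A_1

This is sl(2), which has dimension 2^2 - 1 = 3 and rank 2 - 1 = 1 (a Cartan subalgebra is the diagonal traceless matrices). In the classification of classical Lie algebras, the special linear algebra sl(n+1) has type A_n; here n = 1, so the Dynkin diagram is a chain of 1 nodes with single edges (A_1). Hence the type is A_1.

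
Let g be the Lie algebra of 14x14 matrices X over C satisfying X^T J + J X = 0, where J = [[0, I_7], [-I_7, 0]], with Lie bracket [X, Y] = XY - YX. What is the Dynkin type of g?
This is sp(14), which has dimension 14(14+1)/2 = 105 and rank 14/2 = 7. In the classification of classical Lie algebras, the symplectic algebra sp(2n) has type C_n; here n = 7, so the Dynkin diagram is a chain of 7 nodes with a double edge at one end; the terminal node there is the unique long simple root (C_7). Hence the type is C_7.

type C_7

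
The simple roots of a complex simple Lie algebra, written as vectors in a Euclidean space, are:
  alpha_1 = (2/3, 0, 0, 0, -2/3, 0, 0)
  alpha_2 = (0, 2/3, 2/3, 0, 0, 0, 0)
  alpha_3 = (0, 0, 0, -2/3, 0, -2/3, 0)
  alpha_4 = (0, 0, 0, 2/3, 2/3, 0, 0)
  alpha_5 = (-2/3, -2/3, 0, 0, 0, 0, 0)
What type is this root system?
A5

Compute the Cartan integers a_ij = 2(alpha_i, alpha_j)/(alpha_j, alpha_j); the resulting 5x5 Cartan matrix is
[[2, 0, 0, -1, -1], [0, 2, 0, 0, -1], [0, 0, 2, -1, 0], [-1, 0, -1, 2, 0], [-1, -1, 0, 0, 2]].
All simple roots have the same length, so the diagram is simply laced. The associated Dynkin diagram is a chain of 5 nodes with single edges (A_5), so the type is A_5 (the algebra sl(6)).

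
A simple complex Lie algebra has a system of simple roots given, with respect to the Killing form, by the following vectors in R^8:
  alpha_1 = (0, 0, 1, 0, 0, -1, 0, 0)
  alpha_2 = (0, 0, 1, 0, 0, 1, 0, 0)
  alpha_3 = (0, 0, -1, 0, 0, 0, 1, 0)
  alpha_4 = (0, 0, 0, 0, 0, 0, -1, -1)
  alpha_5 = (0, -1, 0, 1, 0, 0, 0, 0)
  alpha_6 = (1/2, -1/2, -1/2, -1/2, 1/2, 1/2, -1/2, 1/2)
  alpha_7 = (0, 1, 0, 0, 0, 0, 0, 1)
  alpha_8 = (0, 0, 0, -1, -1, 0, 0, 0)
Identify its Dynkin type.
Compute the Cartan integers a_ij = 2(alpha_i, alpha_j)/(alpha_j, alpha_j); the resulting 8x8 Cartan matrix is
[[2, 0, -1, 0, 0, -1, 0, 0], [0, 2, -1, 0, 0, 0, 0, 0], [-1, -1, 2, -1, 0, 0, 0, 0], [0, 0, -1, 2, 0, 0, -1, 0], [0, 0, 0, 0, 2, 0, -1, -1], [-1, 0, 0, 0, 0, 2, 0, 0], [0, 0, 0, -1, -1, 0, 2, 0], [0, 0, 0, 0, -1, 0, 0, 2]].
All simple roots have the same length, so the diagram is simply laced. The associated Dynkin diagram is a chain of 7 nodes with one extra node attached to the third node from one end (E_8), so the type is E_8.

E8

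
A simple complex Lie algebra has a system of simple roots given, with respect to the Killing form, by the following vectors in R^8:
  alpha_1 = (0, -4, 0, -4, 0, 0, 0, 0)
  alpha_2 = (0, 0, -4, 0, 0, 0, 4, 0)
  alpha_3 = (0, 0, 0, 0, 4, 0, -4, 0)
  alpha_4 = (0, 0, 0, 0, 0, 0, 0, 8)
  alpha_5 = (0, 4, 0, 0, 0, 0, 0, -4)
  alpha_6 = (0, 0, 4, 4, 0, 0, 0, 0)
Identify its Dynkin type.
C_6

Compute the Cartan integers a_ij = 2(alpha_i, alpha_j)/(alpha_j, alpha_j); the resulting 6x6 Cartan matrix is
[[2, 0, 0, 0, -1, -1], [0, 2, -1, 0, 0, -1], [0, -1, 2, 0, 0, 0], [0, 0, 0, 2, -2, 0], [-1, 0, 0, -1, 2, 0], [-1, -1, 0, 0, 0, 2]].
The roots have two lengths (squared-length ratio 2:1); the short ones are alpha_{1,2,3,5,6}. The associated Dynkin diagram is a chain of 6 nodes with a double edge at one end; the terminal node there is the unique long simple root (C_6), so the type is C_6 (the algebra sp(12)).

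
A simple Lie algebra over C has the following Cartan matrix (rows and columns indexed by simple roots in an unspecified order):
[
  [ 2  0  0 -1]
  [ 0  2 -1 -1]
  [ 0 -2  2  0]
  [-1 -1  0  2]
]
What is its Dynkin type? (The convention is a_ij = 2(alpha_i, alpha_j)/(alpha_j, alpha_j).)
The matrix has rank 4 with 2's on the diagonal. Reading the off-diagonal entries as Dynkin edges (a single edge where a_ij = a_ji = -1; a double or triple edge where a_ij * a_ji = 2 or 3), the diagram is a chain of 4 nodes with a double edge at one end; the terminal node there is the unique long simple root (C_4). One simple-root ordering that puts it in standard form is (alpha_1, alpha_4, alpha_2, alpha_3). So the algebra is type C_4, i.e. sp(8).

C4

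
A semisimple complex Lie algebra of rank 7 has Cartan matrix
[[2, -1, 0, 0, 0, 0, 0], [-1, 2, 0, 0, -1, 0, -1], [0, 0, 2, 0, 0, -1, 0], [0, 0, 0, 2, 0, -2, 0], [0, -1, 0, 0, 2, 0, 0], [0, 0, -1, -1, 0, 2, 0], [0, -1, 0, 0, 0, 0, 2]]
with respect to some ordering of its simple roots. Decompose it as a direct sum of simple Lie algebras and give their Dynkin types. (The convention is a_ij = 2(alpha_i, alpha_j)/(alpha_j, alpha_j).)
type C_3 + type D_4

The diagram associated to this matrix has two connected components: the simple roots {alpha_3, alpha_4, alpha_6} form a chain of 3 nodes with a double edge at one end; the terminal node there is the unique long simple root (C_3), and {alpha_1, alpha_2, alpha_5, alpha_7} form a chain of 2 nodes with a fork of two nodes at one end (D_4). A semisimple Lie algebra decomposes uniquely as the direct sum of simple ideals, one per connected component of its Dynkin diagram, so g ≅ C_3 ⊕ D_4 (dimension 21 + 28 = 49).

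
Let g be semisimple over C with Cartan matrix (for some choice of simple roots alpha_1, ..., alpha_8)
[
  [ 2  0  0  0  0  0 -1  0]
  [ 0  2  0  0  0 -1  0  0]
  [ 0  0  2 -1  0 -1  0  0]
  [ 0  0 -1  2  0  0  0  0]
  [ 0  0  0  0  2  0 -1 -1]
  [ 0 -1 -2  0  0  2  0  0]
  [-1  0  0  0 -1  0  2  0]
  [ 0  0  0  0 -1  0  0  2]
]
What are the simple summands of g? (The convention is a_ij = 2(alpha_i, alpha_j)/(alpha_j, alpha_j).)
The diagram associated to this matrix has two connected components: the simple roots {alpha_1, alpha_5, alpha_7, alpha_8} form a chain of 4 nodes with single edges (A_4), and {alpha_2, alpha_3, alpha_4, alpha_6} form a chain of 4 nodes with a double edge between the middle two (F_4). A semisimple Lie algebra decomposes uniquely as the direct sum of simple ideals, one per connected component of its Dynkin diagram, so g ≅ A_4 ⊕ F_4 (dimension 24 + 52 = 76).

type A_4 + type F_4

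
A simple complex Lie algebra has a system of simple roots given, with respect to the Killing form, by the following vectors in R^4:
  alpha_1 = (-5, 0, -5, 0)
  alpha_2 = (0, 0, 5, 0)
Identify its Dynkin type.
B_2 (so(5))

Compute the Cartan integers a_ij = 2(alpha_i, alpha_j)/(alpha_j, alpha_j); the resulting 2x2 Cartan matrix is
[[2, -2], [-1, 2]].
The roots have two lengths (squared-length ratio 2:1); the short ones are alpha_{2}. The associated Dynkin diagram is a chain of 2 nodes with a double edge at one end; the terminal node there is the unique short simple root (B_2), so the type is B_2 (the algebra so(5)).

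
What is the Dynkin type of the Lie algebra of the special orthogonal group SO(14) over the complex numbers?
D7

This is so(14) with 14 even, which has dimension 14(14-1)/2 = 91 and rank 14/2 = 7. In the classification of classical Lie algebras, the orthogonal algebra so(2n) in an even number of variables has type D_n; here n = 7, so the Dynkin diagram is a chain of 5 nodes with a fork of two nodes at one end (D_7). Hence the type is D_7.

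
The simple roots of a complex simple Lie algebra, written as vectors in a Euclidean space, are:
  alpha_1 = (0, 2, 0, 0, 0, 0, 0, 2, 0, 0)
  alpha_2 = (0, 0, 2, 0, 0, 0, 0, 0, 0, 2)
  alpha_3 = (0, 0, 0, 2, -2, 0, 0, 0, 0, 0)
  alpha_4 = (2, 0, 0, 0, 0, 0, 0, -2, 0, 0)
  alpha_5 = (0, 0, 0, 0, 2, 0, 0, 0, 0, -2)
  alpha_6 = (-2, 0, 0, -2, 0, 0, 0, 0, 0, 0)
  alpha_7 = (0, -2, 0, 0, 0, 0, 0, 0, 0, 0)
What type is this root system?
B_7

Compute the Cartan integers a_ij = 2(alpha_i, alpha_j)/(alpha_j, alpha_j); the resulting 7x7 Cartan matrix is
[[2, 0, 0, -1, 0, 0, -2], [0, 2, 0, 0, -1, 0, 0], [0, 0, 2, 0, -1, -1, 0], [-1, 0, 0, 2, 0, -1, 0], [0, -1, -1, 0, 2, 0, 0], [0, 0, -1, -1, 0, 2, 0], [-1, 0, 0, 0, 0, 0, 2]].
The roots have two lengths (squared-length ratio 2:1); the short ones are alpha_{7}. The associated Dynkin diagram is a chain of 7 nodes with a double edge at one end; the terminal node there is the unique short simple root (B_7), so the type is B_7 (the algebra so(15)).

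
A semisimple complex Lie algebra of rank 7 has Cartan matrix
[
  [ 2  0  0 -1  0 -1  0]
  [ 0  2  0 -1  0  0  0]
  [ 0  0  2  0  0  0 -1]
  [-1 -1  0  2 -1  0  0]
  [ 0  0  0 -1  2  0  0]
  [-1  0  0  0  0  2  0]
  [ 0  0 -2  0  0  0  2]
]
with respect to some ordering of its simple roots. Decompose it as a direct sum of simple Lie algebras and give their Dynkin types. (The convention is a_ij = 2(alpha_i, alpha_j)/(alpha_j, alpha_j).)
B2 ⊕ D5

The diagram associated to this matrix has two connected components: the simple roots {alpha_3, alpha_7} form a chain of 2 nodes with a double edge at one end; the terminal node there is the unique short simple root (B_2), and {alpha_1, alpha_2, alpha_4, alpha_5, alpha_6} form a chain of 3 nodes with a fork of two nodes at one end (D_5). A semisimple Lie algebra decomposes uniquely as the direct sum of simple ideals, one per connected component of its Dynkin diagram, so g ≅ B_2 ⊕ D_5 (dimension 10 + 45 = 55).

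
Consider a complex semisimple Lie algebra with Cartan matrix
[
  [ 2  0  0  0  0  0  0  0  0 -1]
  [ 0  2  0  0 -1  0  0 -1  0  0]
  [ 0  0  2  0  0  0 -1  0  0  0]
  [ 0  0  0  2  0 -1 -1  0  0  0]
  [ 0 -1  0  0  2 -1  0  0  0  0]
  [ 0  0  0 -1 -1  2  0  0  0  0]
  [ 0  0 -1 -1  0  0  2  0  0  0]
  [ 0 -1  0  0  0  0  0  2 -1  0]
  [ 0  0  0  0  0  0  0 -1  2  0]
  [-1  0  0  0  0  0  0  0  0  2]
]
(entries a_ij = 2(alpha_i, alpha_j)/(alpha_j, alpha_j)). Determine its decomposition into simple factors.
A2 ⊕ A8

The diagram associated to this matrix has two connected components: the simple roots {alpha_1, alpha_10} form a chain of 2 nodes with single edges (A_2), and {alpha_2, alpha_3, alpha_4, alpha_5, alpha_6, alpha_7, alpha_8, alpha_9} form a chain of 8 nodes with single edges (A_8). A semisimple Lie algebra decomposes uniquely as the direct sum of simple ideals, one per connected component of its Dynkin diagram, so g ≅ A_2 ⊕ A_8 (dimension 8 + 80 = 88).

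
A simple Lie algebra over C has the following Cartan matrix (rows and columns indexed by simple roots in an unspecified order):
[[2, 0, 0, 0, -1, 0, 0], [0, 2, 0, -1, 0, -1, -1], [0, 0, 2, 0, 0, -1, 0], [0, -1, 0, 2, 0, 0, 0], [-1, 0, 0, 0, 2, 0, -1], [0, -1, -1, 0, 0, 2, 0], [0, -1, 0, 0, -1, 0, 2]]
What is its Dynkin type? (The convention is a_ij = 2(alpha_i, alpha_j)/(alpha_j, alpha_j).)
E_7

The matrix has rank 7 with 2's on the diagonal. Reading the off-diagonal entries as Dynkin edges (a single edge where a_ij = a_ji = -1; a double or triple edge where a_ij * a_ji = 2 or 3), the diagram is a chain of 6 nodes with one extra node attached to the third node from one end (E_7). One simple-root ordering that puts it in standard form is (alpha_3, alpha_4, alpha_6, alpha_2, alpha_7, alpha_5, alpha_1). So the algebra is type E_7.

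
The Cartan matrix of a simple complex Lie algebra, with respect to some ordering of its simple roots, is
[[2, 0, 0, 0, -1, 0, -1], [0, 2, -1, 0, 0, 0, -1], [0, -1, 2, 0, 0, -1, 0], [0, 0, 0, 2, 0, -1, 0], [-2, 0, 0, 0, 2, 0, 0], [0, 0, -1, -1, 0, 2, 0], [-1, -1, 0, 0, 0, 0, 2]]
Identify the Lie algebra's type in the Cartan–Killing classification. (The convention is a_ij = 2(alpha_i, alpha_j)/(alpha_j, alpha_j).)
The matrix has rank 7 with 2's on the diagonal. Reading the off-diagonal entries as Dynkin edges (a single edge where a_ij = a_ji = -1; a double or triple edge where a_ij * a_ji = 2 or 3), the diagram is a chain of 7 nodes with a double edge at one end; the terminal node there is the unique long simple root (C_7). One simple-root ordering that puts it in standard form is (alpha_4, alpha_6, alpha_3, alpha_2, alpha_7, alpha_1, alpha_5). So the algebra is type C_7, i.e. sp(14).

C_7 (sp(14))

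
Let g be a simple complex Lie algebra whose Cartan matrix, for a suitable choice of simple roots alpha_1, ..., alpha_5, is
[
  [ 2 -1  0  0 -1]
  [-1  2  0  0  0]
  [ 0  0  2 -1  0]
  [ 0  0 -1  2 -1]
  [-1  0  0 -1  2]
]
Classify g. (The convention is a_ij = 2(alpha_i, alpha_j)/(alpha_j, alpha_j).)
type A_5

The matrix has rank 5 with 2's on the diagonal. Reading the off-diagonal entries as Dynkin edges (a single edge where a_ij = a_ji = -1; a double or triple edge where a_ij * a_ji = 2 or 3), the diagram is a chain of 5 nodes with single edges (A_5). One simple-root ordering that puts it in standard form is (alpha_2, alpha_1, alpha_5, alpha_4, alpha_3). So the algebra is type A_5, i.e. sl(6).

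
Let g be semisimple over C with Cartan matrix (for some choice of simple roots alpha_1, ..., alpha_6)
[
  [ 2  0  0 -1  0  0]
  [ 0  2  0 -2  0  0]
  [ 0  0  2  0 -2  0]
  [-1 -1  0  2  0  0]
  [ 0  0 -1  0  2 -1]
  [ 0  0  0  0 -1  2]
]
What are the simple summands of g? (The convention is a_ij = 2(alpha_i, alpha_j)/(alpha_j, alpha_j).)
The diagram associated to this matrix has two connected components: the simple roots {alpha_3, alpha_5, alpha_6} form a chain of 3 nodes with a double edge at one end; the terminal node there is the unique long simple root (C_3), and {alpha_1, alpha_2, alpha_4} form a chain of 3 nodes with a double edge at one end; the terminal node there is the unique long simple root (C_3). A semisimple Lie algebra decomposes uniquely as the direct sum of simple ideals, one per connected component of its Dynkin diagram, so g ≅ C_3 ⊕ C_3 (dimension 21 + 21 = 42).

C3 ⊕ C3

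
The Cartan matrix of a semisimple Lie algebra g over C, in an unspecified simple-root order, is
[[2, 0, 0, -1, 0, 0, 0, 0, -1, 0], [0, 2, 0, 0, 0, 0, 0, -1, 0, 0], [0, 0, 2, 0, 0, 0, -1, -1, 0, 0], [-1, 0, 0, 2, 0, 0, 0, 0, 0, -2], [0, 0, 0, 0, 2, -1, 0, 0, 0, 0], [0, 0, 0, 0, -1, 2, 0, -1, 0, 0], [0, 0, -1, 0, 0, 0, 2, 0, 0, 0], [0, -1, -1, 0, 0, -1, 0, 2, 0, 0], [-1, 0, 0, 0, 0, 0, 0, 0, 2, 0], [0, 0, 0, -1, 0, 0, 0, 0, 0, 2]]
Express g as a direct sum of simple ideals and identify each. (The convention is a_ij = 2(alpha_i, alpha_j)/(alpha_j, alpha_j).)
The diagram associated to this matrix has two connected components: the simple roots {alpha_1, alpha_4, alpha_9, alpha_10} form a chain of 4 nodes with a double edge at one end; the terminal node there is the unique short simple root (B_4), and {alpha_2, alpha_3, alpha_5, alpha_6, alpha_7, alpha_8} form a chain of 5 nodes with one extra node attached to the third node from one end (E_6). A semisimple Lie algebra decomposes uniquely as the direct sum of simple ideals, one per connected component of its Dynkin diagram, so g ≅ B_4 ⊕ E_6 (dimension 36 + 78 = 114).

B4 + E6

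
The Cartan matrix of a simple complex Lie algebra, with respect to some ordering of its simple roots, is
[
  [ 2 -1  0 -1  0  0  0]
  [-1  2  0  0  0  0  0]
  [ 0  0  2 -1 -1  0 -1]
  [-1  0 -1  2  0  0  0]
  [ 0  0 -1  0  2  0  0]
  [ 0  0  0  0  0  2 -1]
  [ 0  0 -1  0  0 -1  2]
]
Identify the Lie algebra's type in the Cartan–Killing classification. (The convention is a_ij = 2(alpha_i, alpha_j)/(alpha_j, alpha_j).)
The matrix has rank 7 with 2's on the diagonal. Reading the off-diagonal entries as Dynkin edges (a single edge where a_ij = a_ji = -1; a double or triple edge where a_ij * a_ji = 2 or 3), the diagram is a chain of 6 nodes with one extra node attached to the third node from one end (E_7). One simple-root ordering that puts it in standard form is (alpha_6, alpha_5, alpha_7, alpha_3, alpha_4, alpha_1, alpha_2). So the algebra is type E_7.

E_7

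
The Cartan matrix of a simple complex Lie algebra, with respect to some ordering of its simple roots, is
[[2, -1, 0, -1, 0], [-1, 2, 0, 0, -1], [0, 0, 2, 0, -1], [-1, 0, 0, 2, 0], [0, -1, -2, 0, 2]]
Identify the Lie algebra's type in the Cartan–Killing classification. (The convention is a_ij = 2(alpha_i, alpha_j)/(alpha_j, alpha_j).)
The matrix has rank 5 with 2's on the diagonal. Reading the off-diagonal entries as Dynkin edges (a single edge where a_ij = a_ji = -1; a double or triple edge where a_ij * a_ji = 2 or 3), the diagram is a chain of 5 nodes with a double edge at one end; the terminal node there is the unique short simple root (B_5). One simple-root ordering that puts it in standard form is (alpha_4, alpha_1, alpha_2, alpha_5, alpha_3). So the algebra is type B_5, i.e. so(11).

B_5 (so(11))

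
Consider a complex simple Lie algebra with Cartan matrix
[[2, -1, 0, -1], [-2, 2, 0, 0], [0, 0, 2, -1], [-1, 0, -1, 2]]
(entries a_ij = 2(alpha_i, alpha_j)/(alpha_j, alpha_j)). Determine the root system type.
The matrix has rank 4 with 2's on the diagonal. Reading the off-diagonal entries as Dynkin edges (a single edge where a_ij = a_ji = -1; a double or triple edge where a_ij * a_ji = 2 or 3), the diagram is a chain of 4 nodes with a double edge at one end; the terminal node there is the unique long simple root (C_4). One simple-root ordering that puts it in standard form is (alpha_3, alpha_4, alpha_1, alpha_2). So the algebra is type C_4, i.e. sp(8).

C_4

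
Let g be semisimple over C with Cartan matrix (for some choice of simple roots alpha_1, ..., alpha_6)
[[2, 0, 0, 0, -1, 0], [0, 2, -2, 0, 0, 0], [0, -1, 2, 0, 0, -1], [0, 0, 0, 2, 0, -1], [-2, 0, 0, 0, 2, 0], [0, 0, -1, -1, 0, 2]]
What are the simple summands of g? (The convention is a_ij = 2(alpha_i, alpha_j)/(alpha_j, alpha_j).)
The diagram associated to this matrix has two connected components: the simple roots {alpha_1, alpha_5} form a chain of 2 nodes with a double edge at one end; the terminal node there is the unique short simple root (B_2), and {alpha_2, alpha_3, alpha_4, alpha_6} form a chain of 4 nodes with a double edge at one end; the terminal node there is the unique long simple root (C_4). A semisimple Lie algebra decomposes uniquely as the direct sum of simple ideals, one per connected component of its Dynkin diagram, so g ≅ B_2 ⊕ C_4 (dimension 10 + 36 = 46).

type B_2 ⊕ type C_4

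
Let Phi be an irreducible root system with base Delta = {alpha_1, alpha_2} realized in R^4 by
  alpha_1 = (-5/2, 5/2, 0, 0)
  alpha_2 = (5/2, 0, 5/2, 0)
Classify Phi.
Compute the Cartan integers a_ij = 2(alpha_i, alpha_j)/(alpha_j, alpha_j); the resulting 2x2 Cartan matrix is
[[2, -1], [-1, 2]].
All simple roots have the same length, so the diagram is simply laced. The associated Dynkin diagram is a chain of 2 nodes with single edges (A_2), so the type is A_2 (the algebra sl(3)).

type A_2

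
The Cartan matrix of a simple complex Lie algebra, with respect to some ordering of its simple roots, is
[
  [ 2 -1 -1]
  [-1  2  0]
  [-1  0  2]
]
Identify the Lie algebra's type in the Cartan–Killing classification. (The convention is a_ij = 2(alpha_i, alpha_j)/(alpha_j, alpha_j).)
A3

The matrix has rank 3 with 2's on the diagonal. Reading the off-diagonal entries as Dynkin edges (a single edge where a_ij = a_ji = -1; a double or triple edge where a_ij * a_ji = 2 or 3), the diagram is a chain of 3 nodes with single edges (A_3). One simple-root ordering that puts it in standard form is (alpha_3, alpha_1, alpha_2). So the algebra is type A_3, i.e. sl(4).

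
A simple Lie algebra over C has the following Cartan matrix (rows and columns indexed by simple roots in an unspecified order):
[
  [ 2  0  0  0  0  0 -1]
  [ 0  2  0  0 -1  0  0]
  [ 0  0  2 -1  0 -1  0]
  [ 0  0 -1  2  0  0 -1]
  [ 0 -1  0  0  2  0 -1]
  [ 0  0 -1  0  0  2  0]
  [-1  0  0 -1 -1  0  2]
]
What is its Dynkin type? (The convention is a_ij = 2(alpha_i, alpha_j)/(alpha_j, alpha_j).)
The matrix has rank 7 with 2's on the diagonal. Reading the off-diagonal entries as Dynkin edges (a single edge where a_ij = a_ji = -1; a double or triple edge where a_ij * a_ji = 2 or 3), the diagram is a chain of 6 nodes with one extra node attached to the third node from one end (E_7). One simple-root ordering that puts it in standard form is (alpha_2, alpha_1, alpha_5, alpha_7, alpha_4, alpha_3, alpha_6). So the algebra is type E_7.

type E_7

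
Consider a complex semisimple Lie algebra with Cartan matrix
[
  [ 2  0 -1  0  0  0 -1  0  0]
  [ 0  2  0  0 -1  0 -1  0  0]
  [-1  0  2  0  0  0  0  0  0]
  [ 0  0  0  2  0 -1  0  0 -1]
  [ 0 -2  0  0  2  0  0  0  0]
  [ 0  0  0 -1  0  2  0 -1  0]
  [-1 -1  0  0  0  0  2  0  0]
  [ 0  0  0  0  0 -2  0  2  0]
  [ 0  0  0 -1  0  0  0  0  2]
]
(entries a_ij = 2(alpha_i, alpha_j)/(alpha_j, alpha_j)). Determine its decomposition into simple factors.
type C_4 ⊕ type C_5

The diagram associated to this matrix has two connected components: the simple roots {alpha_4, alpha_6, alpha_8, alpha_9} form a chain of 4 nodes with a double edge at one end; the terminal node there is the unique long simple root (C_4), and {alpha_1, alpha_2, alpha_3, alpha_5, alpha_7} form a chain of 5 nodes with a double edge at one end; the terminal node there is the unique long simple root (C_5). A semisimple Lie algebra decomposes uniquely as the direct sum of simple ideals, one per connected component of its Dynkin diagram, so g ≅ C_4 ⊕ C_5 (dimension 36 + 55 = 91).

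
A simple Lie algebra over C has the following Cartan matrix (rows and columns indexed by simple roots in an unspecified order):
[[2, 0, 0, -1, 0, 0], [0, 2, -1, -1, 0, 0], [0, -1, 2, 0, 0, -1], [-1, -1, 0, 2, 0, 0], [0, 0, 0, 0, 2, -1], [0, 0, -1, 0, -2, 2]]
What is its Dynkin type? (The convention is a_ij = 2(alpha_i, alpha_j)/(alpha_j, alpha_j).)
The matrix has rank 6 with 2's on the diagonal. Reading the off-diagonal entries as Dynkin edges (a single edge where a_ij = a_ji = -1; a double or triple edge where a_ij * a_ji = 2 or 3), the diagram is a chain of 6 nodes with a double edge at one end; the terminal node there is the unique short simple root (B_6). One simple-root ordering that puts it in standard form is (alpha_1, alpha_4, alpha_2, alpha_3, alpha_6, alpha_5). So the algebra is type B_6, i.e. so(13).

B_6 (so(13))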